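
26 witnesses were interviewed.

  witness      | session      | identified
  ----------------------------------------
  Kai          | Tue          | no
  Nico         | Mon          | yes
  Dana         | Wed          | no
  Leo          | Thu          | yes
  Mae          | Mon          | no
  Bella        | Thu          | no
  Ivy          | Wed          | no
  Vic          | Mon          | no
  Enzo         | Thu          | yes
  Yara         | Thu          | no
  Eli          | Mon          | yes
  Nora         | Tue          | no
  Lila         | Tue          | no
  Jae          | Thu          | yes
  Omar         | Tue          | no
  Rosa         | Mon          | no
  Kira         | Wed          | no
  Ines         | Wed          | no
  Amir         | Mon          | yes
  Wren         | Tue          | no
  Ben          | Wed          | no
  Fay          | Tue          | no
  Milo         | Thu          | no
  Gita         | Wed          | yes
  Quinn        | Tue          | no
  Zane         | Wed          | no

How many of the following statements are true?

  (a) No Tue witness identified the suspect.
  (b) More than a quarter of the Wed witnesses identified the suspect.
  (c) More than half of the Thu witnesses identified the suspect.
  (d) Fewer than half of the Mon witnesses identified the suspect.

1

(a) Tue: |A| = 7, |A ∩ B| = 0; needs A ∩ B = ∅ (|A ∩ B| = 0) — true.
(b) Wed: |A| = 7, |A ∩ B| = 1; needs |A ∩ B| / |A| > 1/4 — false.
(c) Thu: |A| = 6, |A ∩ B| = 3; needs |A ∩ B| > |A ∖ B| — false.
(d) Mon: |A| = 6, |A ∩ B| = 3; needs |A ∩ B| < |A ∖ B| — false.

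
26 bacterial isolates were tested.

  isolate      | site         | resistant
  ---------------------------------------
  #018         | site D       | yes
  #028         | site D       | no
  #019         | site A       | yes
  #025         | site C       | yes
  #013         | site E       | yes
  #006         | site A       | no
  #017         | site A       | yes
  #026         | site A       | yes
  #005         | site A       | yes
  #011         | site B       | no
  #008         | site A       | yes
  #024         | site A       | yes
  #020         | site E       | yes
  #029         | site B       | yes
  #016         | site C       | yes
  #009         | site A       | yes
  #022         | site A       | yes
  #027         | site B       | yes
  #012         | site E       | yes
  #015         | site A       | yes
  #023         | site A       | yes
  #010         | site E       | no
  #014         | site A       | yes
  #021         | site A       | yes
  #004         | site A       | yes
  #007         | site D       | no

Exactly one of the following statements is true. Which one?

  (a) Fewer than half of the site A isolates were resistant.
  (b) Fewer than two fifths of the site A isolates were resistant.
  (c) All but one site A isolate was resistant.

|A| = 14, |A ∩ B| = 13, |A ∖ B| = 1.
(a) requires |A ∩ B| < |A ∖ B|: false.
(b) requires |A ∩ B| / |A| < 2/5: false.
(c) requires |A ∖ B| = 1: true.

(c)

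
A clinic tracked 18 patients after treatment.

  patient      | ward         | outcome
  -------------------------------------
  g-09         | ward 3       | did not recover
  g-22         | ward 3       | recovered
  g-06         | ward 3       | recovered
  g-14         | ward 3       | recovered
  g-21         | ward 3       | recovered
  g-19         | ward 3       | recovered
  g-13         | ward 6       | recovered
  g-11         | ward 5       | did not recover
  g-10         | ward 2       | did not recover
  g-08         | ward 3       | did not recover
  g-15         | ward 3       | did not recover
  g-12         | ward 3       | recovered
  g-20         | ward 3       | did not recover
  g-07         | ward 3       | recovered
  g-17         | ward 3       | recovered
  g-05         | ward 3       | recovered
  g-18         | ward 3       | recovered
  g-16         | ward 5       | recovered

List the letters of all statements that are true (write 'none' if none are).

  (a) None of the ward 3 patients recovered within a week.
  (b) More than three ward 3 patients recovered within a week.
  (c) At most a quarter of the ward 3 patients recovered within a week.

|A| = 14, |A ∩ B| = 10, |A ∖ B| = 4.
(a) A ∩ B = ∅ (|A ∩ B| = 0): fails.
(b) |A ∩ B| > 3: holds.
(c) |A ∩ B| / |A| ≤ 1/4: fails.

(b)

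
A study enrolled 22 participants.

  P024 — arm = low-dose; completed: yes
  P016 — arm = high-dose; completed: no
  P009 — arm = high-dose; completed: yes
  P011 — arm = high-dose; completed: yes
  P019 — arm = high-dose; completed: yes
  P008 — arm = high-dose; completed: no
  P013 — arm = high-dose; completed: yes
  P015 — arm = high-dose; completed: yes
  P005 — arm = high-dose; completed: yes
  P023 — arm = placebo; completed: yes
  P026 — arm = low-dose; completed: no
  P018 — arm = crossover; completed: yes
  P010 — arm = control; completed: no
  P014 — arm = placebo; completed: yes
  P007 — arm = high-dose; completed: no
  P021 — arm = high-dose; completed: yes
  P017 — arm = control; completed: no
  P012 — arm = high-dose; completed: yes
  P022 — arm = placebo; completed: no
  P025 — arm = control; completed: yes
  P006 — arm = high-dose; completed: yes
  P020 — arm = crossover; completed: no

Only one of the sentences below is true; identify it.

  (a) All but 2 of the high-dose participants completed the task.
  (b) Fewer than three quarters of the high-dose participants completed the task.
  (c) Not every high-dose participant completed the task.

|A| = 12, |A ∩ B| = 9, |A ∖ B| = 3.
(a) requires |A ∖ B| = 2: false.
(b) requires |A ∩ B| / |A| < 3/4: false.
(c) requires A ⊄ B (|A ∖ B| ≥ 1): true.

(c)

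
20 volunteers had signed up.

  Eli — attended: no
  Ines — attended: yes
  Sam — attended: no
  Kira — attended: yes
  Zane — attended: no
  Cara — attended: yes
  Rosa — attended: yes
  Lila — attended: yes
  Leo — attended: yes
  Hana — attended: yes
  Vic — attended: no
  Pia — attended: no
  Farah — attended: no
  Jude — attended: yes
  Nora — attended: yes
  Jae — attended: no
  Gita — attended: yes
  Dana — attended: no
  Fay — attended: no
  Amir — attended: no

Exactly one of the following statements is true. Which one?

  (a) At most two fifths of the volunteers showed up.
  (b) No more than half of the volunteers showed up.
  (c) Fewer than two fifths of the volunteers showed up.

|A| = 20, |A ∩ B| = 10, |A ∖ B| = 10.
(a) requires |A ∩ B| / |A| ≤ 2/5: false.
(b) requires |A ∩ B| ≤ |A ∖ B|: true.
(c) requires |A ∩ B| / |A| < 2/5: false.

(b)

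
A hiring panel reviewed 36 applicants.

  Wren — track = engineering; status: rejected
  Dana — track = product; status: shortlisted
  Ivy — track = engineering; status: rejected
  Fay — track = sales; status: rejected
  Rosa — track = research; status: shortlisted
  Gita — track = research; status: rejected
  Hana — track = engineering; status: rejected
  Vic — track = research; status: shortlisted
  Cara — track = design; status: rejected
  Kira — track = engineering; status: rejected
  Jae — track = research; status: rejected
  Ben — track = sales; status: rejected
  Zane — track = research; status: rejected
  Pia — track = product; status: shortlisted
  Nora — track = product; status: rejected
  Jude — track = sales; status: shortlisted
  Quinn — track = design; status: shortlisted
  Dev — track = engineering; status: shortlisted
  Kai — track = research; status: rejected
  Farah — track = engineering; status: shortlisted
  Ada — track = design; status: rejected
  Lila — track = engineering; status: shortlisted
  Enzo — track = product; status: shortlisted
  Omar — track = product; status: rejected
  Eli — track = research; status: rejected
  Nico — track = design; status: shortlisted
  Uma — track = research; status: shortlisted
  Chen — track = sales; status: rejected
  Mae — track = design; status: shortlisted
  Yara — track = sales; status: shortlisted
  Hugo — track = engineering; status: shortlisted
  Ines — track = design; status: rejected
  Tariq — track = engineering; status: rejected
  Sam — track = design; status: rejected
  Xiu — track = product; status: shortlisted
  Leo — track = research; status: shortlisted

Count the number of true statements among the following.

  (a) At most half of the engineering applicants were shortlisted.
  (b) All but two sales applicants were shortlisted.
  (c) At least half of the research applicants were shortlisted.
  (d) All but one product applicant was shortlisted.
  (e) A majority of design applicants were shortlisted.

(a) engineering: |A| = 9, |A ∩ B| = 4; needs |A ∩ B| ≤ |A ∖ B| — true.
(b) sales: |A| = 5, |A ∩ B| = 2; needs |A ∖ B| = 2 — false.
(c) research: |A| = 9, |A ∩ B| = 4; needs |A ∩ B| ≥ |A ∖ B| — false.
(d) product: |A| = 6, |A ∩ B| = 4; needs |A ∖ B| = 1 — false.
(e) design: |A| = 7, |A ∩ B| = 3; needs |A ∩ B| > |A ∖ B| — false.

1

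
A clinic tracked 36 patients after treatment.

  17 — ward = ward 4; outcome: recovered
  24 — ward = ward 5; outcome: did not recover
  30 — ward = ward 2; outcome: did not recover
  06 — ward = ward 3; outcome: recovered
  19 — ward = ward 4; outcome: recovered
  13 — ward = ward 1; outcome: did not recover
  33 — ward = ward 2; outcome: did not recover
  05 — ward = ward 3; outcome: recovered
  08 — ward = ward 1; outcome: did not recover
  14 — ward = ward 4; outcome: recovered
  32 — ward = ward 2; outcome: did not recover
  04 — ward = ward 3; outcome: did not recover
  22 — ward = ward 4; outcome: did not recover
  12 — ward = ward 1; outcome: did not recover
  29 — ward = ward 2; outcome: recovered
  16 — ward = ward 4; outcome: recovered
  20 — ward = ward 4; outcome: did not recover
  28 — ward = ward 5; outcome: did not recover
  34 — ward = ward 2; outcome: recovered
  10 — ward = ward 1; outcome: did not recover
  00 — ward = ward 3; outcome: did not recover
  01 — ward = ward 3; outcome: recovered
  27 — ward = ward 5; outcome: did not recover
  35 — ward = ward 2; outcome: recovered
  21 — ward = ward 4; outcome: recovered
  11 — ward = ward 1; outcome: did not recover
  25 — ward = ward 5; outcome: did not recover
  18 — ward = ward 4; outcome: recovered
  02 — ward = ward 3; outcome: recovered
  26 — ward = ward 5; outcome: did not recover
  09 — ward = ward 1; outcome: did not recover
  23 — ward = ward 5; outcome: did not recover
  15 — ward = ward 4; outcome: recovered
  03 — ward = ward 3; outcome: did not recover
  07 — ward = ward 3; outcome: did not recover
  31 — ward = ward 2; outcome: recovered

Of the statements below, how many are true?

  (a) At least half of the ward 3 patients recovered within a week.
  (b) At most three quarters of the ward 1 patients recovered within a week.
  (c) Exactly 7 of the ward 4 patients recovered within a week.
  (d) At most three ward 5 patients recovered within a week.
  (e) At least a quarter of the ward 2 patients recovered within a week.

5

(a) ward 3: |A| = 8, |A ∩ B| = 4; needs |A ∩ B| ≥ |A ∖ B| — true.
(b) ward 1: |A| = 6, |A ∩ B| = 0; needs |A ∩ B| / |A| ≤ 3/4 — true.
(c) ward 4: |A| = 9, |A ∩ B| = 7; needs |A ∩ B| = 7 — true.
(d) ward 5: |A| = 6, |A ∩ B| = 0; needs |A ∩ B| ≤ 3 — true.
(e) ward 2: |A| = 7, |A ∩ B| = 4; needs |A ∩ B| / |A| ≥ 1/4 — true.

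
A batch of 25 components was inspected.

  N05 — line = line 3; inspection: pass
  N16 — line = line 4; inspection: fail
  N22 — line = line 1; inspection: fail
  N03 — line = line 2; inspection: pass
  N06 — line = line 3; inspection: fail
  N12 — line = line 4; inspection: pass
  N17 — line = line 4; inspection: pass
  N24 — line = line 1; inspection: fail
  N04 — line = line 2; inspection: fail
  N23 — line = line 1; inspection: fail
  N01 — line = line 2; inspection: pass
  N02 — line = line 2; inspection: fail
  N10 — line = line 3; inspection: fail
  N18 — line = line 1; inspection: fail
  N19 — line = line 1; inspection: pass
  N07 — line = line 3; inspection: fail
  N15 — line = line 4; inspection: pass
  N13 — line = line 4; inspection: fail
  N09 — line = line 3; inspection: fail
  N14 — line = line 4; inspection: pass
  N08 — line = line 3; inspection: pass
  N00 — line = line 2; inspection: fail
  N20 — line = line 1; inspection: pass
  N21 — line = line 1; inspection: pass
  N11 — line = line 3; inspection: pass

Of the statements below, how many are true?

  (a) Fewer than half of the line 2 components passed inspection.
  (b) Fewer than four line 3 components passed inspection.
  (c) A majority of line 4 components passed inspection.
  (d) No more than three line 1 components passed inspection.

4

(a) line 2: |A| = 5, |A ∩ B| = 2; needs |A ∩ B| < |A ∖ B| — true.
(b) line 3: |A| = 7, |A ∩ B| = 3; needs |A ∩ B| < 4 — true.
(c) line 4: |A| = 6, |A ∩ B| = 4; needs |A ∩ B| > |A ∖ B| — true.
(d) line 1: |A| = 7, |A ∩ B| = 3; needs |A ∩ B| ≤ 3 — true.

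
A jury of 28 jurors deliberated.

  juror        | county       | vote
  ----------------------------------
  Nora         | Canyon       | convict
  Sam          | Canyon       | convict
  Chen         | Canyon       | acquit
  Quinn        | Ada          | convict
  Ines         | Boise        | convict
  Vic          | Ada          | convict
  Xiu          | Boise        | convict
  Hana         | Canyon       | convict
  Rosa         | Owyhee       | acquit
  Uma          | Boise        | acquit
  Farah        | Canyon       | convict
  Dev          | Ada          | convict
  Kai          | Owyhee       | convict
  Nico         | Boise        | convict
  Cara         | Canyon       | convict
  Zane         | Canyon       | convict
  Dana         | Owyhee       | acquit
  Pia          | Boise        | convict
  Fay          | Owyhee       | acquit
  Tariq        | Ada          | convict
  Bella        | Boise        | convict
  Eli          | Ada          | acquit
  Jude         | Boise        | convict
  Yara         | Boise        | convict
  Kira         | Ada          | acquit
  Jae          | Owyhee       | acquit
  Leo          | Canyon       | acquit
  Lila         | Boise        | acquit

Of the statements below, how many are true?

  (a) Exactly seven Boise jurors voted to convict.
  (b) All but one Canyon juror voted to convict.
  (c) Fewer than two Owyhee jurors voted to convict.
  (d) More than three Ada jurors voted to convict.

(a) Boise: |A| = 9, |A ∩ B| = 7; needs |A ∩ B| = 7 — true.
(b) Canyon: |A| = 8, |A ∩ B| = 6; needs |A ∖ B| = 1 — false.
(c) Owyhee: |A| = 5, |A ∩ B| = 1; needs |A ∩ B| < 2 — true.
(d) Ada: |A| = 6, |A ∩ B| = 4; needs |A ∩ B| > 3 — true.

3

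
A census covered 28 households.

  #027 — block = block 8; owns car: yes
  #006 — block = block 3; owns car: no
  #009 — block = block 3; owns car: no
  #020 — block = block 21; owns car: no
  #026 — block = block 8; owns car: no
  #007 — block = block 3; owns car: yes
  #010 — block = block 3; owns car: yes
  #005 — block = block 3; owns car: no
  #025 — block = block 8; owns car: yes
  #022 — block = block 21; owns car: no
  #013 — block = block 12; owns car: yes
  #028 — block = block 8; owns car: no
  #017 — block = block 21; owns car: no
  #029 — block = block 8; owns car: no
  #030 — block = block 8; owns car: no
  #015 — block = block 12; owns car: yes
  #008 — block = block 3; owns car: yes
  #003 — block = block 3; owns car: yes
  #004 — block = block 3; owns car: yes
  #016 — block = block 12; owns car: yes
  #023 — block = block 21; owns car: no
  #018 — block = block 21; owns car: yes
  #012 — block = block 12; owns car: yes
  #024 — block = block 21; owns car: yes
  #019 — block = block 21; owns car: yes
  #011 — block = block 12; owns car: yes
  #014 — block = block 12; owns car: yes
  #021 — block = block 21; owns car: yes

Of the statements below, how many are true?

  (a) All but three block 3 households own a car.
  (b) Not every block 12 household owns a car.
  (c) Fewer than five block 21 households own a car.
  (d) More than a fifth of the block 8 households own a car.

3

(a) block 3: |A| = 8, |A ∩ B| = 5; needs |A ∖ B| = 3 — true.
(b) block 12: |A| = 6, |A ∩ B| = 6; needs A ⊄ B (|A ∖ B| ≥ 1) — false.
(c) block 21: |A| = 8, |A ∩ B| = 4; needs |A ∩ B| < 5 — true.
(d) block 8: |A| = 6, |A ∩ B| = 2; needs |A ∩ B| / |A| > 1/5 — true.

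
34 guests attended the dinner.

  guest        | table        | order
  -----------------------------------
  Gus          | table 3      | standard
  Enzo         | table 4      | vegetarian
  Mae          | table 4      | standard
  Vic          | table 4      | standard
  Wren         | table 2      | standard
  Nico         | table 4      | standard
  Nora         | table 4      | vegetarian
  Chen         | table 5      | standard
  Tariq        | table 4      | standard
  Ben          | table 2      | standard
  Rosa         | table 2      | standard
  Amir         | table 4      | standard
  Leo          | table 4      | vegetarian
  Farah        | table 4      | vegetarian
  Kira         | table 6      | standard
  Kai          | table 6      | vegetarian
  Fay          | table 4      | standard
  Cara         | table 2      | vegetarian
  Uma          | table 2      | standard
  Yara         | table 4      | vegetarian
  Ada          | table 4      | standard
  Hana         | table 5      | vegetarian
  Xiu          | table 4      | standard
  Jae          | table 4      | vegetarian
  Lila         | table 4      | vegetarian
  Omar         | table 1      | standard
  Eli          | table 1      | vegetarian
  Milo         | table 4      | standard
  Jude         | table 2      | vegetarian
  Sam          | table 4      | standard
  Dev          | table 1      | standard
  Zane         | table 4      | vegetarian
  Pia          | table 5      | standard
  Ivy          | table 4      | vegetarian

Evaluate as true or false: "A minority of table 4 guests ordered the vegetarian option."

True

The determiner here denotes the relation: |A ∩ B| < |A ∖ B|.
|A| = 19, |A ∩ B| = 9, |A ∖ B| = 10.
9 < 10, so the statement is true.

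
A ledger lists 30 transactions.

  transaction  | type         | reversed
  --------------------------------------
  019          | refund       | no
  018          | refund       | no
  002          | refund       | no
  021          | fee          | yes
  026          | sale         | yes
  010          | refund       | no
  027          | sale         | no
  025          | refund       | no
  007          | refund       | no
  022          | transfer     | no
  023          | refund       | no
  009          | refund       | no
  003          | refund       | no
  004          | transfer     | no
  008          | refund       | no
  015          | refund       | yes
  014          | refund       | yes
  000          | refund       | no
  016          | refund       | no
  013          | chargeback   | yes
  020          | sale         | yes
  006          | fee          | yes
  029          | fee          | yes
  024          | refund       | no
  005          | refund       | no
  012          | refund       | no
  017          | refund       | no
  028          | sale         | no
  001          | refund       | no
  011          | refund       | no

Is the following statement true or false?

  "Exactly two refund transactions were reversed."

The determiner here denotes the relation: |A ∩ B| = 2.
|A| = 20, |A ∩ B| = 2, |A ∖ B| = 18.
|A ∩ B| = 2, so the statement is true.

True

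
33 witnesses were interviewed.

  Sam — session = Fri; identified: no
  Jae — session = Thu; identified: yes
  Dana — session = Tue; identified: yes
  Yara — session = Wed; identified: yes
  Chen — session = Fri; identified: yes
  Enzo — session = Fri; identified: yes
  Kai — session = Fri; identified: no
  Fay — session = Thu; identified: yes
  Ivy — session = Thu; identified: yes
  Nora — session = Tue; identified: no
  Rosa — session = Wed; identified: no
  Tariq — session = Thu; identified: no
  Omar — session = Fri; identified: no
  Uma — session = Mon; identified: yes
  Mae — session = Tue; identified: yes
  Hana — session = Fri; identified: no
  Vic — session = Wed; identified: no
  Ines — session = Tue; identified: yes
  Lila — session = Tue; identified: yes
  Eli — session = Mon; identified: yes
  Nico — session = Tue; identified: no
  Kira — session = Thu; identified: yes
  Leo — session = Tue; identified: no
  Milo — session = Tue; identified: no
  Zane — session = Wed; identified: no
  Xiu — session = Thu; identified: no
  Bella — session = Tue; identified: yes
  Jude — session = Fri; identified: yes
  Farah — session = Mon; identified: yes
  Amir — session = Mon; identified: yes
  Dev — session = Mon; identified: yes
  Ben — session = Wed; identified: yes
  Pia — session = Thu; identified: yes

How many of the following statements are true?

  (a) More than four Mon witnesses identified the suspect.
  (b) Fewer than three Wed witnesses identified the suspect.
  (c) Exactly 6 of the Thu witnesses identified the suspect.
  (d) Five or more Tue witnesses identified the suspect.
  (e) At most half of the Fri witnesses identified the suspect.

4

(a) Mon: |A| = 5, |A ∩ B| = 5; needs |A ∩ B| > 4 — true.
(b) Wed: |A| = 5, |A ∩ B| = 2; needs |A ∩ B| < 3 — true.
(c) Thu: |A| = 7, |A ∩ B| = 5; needs |A ∩ B| = 6 — false.
(d) Tue: |A| = 9, |A ∩ B| = 5; needs |A ∩ B| ≥ 5 — true.
(e) Fri: |A| = 7, |A ∩ B| = 3; needs |A ∩ B| ≤ |A ∖ B| — true.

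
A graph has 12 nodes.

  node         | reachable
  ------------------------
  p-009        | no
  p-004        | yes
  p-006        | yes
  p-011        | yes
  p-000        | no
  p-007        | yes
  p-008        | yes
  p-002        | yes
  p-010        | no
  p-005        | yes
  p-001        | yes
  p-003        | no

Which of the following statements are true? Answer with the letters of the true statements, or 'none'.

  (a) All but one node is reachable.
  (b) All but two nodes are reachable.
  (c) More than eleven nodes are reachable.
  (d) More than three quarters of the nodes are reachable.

none

|A| = 12, |A ∩ B| = 8, |A ∖ B| = 4.
(a) |A ∖ B| = 1: fails.
(b) |A ∖ B| = 2: fails.
(c) |A ∩ B| > 11: fails.
(d) |A ∩ B| / |A| > 3/4: fails.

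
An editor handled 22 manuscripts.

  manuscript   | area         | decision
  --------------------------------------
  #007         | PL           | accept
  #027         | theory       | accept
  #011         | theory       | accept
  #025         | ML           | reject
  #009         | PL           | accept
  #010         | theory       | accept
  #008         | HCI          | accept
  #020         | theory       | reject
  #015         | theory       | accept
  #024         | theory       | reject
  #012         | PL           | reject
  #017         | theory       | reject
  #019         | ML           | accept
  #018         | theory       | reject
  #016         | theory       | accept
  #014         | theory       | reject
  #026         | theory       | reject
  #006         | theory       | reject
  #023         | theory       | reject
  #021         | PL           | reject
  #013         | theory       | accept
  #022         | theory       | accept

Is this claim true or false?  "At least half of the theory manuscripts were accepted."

False

'At least half of the theory manuscripts were accepted' holds iff |A ∩ B| ≥ |A ∖ B|.
|A| = 15, |A ∩ B| = 7, |A ∖ B| = 8.
7 < 8, so the statement is false.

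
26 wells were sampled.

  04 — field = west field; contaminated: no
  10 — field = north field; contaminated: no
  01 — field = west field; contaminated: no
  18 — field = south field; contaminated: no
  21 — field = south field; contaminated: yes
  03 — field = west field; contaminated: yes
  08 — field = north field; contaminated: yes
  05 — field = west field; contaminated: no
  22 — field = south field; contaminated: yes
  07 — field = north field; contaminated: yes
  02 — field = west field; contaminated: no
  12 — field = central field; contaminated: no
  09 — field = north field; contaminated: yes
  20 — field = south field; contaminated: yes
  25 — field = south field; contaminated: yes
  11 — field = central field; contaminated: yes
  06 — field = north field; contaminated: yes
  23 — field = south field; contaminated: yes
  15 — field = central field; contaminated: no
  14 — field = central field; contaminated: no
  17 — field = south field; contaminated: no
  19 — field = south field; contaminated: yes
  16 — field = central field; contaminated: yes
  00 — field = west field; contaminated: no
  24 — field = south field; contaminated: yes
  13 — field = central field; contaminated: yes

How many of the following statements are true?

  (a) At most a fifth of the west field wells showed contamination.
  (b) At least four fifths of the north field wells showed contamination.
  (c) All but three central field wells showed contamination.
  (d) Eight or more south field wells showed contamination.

(a) west field: |A| = 6, |A ∩ B| = 1; needs |A ∩ B| / |A| ≤ 1/5 — true.
(b) north field: |A| = 5, |A ∩ B| = 4; needs |A ∩ B| / |A| ≥ 4/5 — true.
(c) central field: |A| = 6, |A ∩ B| = 3; needs |A ∖ B| = 3 — true.
(d) south field: |A| = 9, |A ∩ B| = 7; needs |A ∩ B| ≥ 8 — false.

3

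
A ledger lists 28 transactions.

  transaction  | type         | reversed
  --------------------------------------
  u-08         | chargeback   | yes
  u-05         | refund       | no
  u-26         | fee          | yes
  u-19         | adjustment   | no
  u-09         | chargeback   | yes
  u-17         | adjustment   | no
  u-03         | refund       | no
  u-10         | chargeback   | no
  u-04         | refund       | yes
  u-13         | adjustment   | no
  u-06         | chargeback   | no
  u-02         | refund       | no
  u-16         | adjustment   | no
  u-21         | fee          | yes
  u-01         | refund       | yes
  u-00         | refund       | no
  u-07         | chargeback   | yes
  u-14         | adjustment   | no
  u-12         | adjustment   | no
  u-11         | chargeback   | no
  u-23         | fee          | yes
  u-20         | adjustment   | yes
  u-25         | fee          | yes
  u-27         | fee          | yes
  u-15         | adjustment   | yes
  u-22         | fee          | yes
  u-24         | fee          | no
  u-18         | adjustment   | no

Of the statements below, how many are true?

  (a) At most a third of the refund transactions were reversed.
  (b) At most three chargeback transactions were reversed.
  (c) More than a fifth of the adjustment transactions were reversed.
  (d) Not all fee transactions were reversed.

4

(a) refund: |A| = 6, |A ∩ B| = 2; needs |A ∩ B| / |A| ≤ 1/3 — true.
(b) chargeback: |A| = 6, |A ∩ B| = 3; needs |A ∩ B| ≤ 3 — true.
(c) adjustment: |A| = 9, |A ∩ B| = 2; needs |A ∩ B| / |A| > 1/5 — true.
(d) fee: |A| = 7, |A ∩ B| = 6; needs A ⊄ B (|A ∖ B| ≥ 1) — true.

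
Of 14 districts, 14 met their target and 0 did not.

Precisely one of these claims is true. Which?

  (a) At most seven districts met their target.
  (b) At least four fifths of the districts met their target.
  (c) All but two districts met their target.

|A| = 14, |A ∩ B| = 14, |A ∖ B| = 0.
(a) requires |A ∩ B| ≤ 7: false.
(b) requires |A ∩ B| / |A| ≥ 4/5: true.
(c) requires |A ∖ B| = 2: false.

(b)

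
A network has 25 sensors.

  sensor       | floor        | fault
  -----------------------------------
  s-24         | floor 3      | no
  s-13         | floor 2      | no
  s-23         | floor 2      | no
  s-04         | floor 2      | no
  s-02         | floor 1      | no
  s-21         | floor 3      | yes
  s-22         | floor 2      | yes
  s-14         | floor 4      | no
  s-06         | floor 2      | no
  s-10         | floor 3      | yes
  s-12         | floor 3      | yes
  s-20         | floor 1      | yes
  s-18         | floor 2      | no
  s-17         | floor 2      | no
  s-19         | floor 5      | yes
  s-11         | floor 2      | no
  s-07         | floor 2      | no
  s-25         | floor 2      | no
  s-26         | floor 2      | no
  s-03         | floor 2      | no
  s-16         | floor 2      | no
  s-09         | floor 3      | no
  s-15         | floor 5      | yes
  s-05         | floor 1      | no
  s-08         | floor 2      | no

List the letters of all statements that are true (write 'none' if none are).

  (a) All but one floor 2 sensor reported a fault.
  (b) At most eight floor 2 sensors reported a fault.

|A| = 14, |A ∩ B| = 1, |A ∖ B| = 13.
(a) |A ∖ B| = 1: fails.
(b) |A ∩ B| ≤ 8: holds.

(b)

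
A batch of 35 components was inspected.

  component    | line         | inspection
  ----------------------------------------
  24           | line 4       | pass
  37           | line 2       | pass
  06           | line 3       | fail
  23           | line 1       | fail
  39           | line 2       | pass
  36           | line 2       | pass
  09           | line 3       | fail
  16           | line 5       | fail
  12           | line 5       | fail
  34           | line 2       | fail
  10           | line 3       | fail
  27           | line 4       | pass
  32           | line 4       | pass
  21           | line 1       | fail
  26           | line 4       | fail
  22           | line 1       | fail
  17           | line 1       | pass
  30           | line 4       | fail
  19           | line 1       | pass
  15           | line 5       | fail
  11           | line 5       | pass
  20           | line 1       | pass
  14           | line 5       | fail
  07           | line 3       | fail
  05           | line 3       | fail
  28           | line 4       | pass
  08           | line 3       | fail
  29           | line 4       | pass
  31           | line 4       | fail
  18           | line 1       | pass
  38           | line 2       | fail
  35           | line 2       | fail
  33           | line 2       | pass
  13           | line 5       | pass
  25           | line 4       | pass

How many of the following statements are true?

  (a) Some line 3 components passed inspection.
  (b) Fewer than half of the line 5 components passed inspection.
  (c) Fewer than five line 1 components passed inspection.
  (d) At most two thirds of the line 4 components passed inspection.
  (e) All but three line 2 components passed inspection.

4

(a) line 3: |A| = 6, |A ∩ B| = 0; needs A ∩ B ≠ ∅ (|A ∩ B| ≥ 1) — false.
(b) line 5: |A| = 6, |A ∩ B| = 2; needs |A ∩ B| < |A ∖ B| — true.
(c) line 1: |A| = 7, |A ∩ B| = 4; needs |A ∩ B| < 5 — true.
(d) line 4: |A| = 9, |A ∩ B| = 6; needs |A ∩ B| / |A| ≤ 2/3 — true.
(e) line 2: |A| = 7, |A ∩ B| = 4; needs |A ∖ B| = 3 — true.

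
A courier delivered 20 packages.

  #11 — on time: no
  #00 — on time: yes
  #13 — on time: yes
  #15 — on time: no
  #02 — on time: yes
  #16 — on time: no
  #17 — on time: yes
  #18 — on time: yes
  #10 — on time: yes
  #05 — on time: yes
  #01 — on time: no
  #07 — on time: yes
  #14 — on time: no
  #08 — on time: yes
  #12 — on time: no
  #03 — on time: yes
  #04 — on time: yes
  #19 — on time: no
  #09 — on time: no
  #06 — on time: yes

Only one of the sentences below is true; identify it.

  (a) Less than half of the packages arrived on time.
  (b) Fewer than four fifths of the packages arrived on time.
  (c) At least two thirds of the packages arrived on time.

(b)

|A| = 20, |A ∩ B| = 12, |A ∖ B| = 8.
(a) requires |A ∩ B| < |A ∖ B|: false.
(b) requires |A ∩ B| / |A| < 4/5: true.
(c) requires |A ∩ B| / |A| ≥ 2/3: false.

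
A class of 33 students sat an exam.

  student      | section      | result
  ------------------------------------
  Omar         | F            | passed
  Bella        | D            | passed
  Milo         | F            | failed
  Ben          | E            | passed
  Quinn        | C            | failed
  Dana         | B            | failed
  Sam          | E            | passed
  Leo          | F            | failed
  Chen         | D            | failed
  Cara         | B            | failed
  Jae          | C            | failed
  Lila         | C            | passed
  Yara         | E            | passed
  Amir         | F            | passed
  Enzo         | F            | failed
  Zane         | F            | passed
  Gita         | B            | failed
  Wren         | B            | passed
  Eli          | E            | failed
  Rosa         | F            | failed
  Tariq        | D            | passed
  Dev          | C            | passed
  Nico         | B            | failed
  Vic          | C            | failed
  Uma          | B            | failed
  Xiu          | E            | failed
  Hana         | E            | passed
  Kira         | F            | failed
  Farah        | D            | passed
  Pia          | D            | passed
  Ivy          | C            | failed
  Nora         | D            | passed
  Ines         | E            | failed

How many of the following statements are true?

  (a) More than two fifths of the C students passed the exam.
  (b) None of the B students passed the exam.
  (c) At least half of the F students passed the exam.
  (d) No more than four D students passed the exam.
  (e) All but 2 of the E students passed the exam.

(a) C: |A| = 6, |A ∩ B| = 2; needs |A ∩ B| / |A| > 2/5 — false.
(b) B: |A| = 6, |A ∩ B| = 1; needs A ∩ B = ∅ (|A ∩ B| = 0) — false.
(c) F: |A| = 8, |A ∩ B| = 3; needs |A ∩ B| ≥ |A ∖ B| — false.
(d) D: |A| = 6, |A ∩ B| = 5; needs |A ∩ B| ≤ 4 — false.
(e) E: |A| = 7, |A ∩ B| = 4; needs |A ∖ B| = 2 — false.

0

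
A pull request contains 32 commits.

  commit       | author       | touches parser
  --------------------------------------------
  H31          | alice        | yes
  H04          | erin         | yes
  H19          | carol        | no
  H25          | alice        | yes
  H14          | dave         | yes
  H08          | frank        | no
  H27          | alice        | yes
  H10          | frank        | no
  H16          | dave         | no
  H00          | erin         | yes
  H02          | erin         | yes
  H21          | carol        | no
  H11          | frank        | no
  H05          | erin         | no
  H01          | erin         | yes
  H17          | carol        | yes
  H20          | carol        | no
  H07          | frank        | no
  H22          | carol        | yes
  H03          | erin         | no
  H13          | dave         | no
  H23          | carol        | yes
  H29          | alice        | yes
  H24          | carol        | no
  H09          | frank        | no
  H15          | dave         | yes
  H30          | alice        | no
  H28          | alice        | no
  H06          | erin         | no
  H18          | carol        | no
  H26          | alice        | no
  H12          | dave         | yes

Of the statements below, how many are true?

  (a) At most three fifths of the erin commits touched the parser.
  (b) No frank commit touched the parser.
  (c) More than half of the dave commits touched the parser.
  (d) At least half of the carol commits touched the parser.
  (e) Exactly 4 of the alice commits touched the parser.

4

(a) erin: |A| = 7, |A ∩ B| = 4; needs |A ∩ B| / |A| ≤ 3/5 — true.
(b) frank: |A| = 5, |A ∩ B| = 0; needs A ∩ B = ∅ (|A ∩ B| = 0) — true.
(c) dave: |A| = 5, |A ∩ B| = 3; needs |A ∩ B| > |A ∖ B| — true.
(d) carol: |A| = 8, |A ∩ B| = 3; needs |A ∩ B| ≥ |A ∖ B| — false.
(e) alice: |A| = 7, |A ∩ B| = 4; needs |A ∩ B| = 4 — true.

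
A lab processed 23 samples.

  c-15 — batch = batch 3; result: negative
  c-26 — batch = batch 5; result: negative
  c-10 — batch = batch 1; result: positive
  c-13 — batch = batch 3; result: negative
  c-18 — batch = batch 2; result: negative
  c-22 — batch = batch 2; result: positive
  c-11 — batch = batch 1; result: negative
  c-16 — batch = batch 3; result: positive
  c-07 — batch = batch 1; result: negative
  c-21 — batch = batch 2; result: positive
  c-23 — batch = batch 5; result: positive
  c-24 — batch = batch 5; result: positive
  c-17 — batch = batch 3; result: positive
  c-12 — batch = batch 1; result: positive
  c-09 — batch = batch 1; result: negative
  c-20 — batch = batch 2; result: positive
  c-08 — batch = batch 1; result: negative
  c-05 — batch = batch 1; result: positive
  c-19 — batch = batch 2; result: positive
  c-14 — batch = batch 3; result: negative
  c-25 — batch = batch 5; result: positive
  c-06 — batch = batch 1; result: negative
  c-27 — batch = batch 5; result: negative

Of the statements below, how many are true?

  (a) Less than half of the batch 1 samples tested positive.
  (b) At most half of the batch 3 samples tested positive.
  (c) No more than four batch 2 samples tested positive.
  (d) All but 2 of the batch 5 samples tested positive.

4

(a) batch 1: |A| = 8, |A ∩ B| = 3; needs |A ∩ B| < |A ∖ B| — true.
(b) batch 3: |A| = 5, |A ∩ B| = 2; needs |A ∩ B| ≤ |A ∖ B| — true.
(c) batch 2: |A| = 5, |A ∩ B| = 4; needs |A ∩ B| ≤ 4 — true.
(d) batch 5: |A| = 5, |A ∩ B| = 3; needs |A ∖ B| = 2 — true.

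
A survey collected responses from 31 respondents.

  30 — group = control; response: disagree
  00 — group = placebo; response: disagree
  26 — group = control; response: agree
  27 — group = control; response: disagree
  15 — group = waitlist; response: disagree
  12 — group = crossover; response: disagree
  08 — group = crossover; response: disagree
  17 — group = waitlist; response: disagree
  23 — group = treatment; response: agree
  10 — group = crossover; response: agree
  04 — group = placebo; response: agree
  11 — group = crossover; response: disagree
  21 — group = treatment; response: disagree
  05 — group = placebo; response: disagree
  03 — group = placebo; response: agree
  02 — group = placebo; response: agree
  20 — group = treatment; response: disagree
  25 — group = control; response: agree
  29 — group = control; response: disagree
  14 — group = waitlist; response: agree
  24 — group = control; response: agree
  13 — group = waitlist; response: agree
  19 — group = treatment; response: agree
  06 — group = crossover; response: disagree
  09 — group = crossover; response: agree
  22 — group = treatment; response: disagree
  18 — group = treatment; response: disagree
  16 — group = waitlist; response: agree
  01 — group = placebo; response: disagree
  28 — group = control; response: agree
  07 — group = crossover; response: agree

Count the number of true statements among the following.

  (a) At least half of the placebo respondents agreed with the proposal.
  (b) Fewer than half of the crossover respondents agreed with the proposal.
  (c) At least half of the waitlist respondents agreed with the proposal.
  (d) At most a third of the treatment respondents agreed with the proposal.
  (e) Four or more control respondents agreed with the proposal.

5

(a) placebo: |A| = 6, |A ∩ B| = 3; needs |A ∩ B| ≥ |A ∖ B| — true.
(b) crossover: |A| = 7, |A ∩ B| = 3; needs |A ∩ B| < |A ∖ B| — true.
(c) waitlist: |A| = 5, |A ∩ B| = 3; needs |A ∩ B| ≥ |A ∖ B| — true.
(d) treatment: |A| = 6, |A ∩ B| = 2; needs |A ∩ B| / |A| ≤ 1/3 — true.
(e) control: |A| = 7, |A ∩ B| = 4; needs |A ∩ B| ≥ 4 — true.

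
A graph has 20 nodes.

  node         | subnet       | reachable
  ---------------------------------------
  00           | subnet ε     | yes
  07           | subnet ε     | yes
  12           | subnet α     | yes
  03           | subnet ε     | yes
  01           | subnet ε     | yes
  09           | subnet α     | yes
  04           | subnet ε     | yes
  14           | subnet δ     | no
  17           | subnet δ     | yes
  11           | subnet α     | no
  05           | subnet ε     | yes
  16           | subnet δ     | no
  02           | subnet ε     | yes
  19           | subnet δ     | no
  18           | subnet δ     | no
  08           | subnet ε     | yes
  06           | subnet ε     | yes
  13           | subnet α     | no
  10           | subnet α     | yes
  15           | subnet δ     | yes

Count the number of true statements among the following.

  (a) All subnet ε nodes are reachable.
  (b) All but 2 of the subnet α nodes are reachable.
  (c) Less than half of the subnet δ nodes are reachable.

3

(a) subnet ε: |A| = 9, |A ∩ B| = 9; needs A ⊆ B, i.e. every element of A is in B (|A ∖ B| = 0) — true.
(b) subnet α: |A| = 5, |A ∩ B| = 3; needs |A ∖ B| = 2 — true.
(c) subnet δ: |A| = 6, |A ∩ B| = 2; needs |A ∩ B| < |A ∖ B| — true.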